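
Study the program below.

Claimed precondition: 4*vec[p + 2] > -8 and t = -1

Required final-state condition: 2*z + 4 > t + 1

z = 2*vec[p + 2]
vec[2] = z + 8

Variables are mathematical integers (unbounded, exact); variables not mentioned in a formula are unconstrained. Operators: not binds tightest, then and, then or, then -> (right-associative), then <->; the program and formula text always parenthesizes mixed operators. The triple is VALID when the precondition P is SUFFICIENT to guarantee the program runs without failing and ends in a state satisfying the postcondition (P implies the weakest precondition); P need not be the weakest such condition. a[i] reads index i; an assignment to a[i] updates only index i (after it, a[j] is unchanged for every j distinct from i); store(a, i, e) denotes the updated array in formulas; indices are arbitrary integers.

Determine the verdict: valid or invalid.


Working backward. After the program, the postcondition 2*z + 4 > t + 1 must hold; in canonical form it is 2*z > t - 3.
Before vec[2] := z + 8: 2*z > t - 3
Before z := 2*vec[p + 2]: 4*vec[p + 2] > t - 3
The weakest precondition is 4*vec[p + 2] > t - 3.
Check whether 4*vec[p + 2] > -8 and t = -1 implies it.
Countermodel: at the initial state p = -2, t = -1, vec = {[0] = -1, elsewhere -1}, the precondition holds but the weakest precondition fails.
Answer: invalid


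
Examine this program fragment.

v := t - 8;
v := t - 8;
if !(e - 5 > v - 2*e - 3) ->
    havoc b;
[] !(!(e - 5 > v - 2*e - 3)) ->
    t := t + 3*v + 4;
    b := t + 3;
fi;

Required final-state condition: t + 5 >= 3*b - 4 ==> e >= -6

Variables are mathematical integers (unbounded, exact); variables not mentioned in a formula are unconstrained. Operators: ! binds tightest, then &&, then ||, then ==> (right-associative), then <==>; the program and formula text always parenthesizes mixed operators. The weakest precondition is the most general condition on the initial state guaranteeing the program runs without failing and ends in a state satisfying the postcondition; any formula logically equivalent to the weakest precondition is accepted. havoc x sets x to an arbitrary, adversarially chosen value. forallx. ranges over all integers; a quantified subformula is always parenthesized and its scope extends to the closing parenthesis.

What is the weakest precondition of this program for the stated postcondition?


Working backward. After the program, the postcondition t + 5 >= 3*b - 4 ==> e >= -6 must hold; in canonical form it is t >= 3*b - 9 ==> e >= -6.
Then branch requires forall b_1. (t >= 3*b_1 - 9 ==> e >= -6); else branch requires 2*t + 6*v <= -8 ==> e >= -6.
Before the if: ((!(3*e > v + 2)) ==> (forall b_1. (t >= 3*b_1 - 9 ==> e >= -6))) && (3*e > v + 2 ==> (2*t + 6*v <= -8 ==> e >= -6))
Before v := t - 8: ((!(3*e > t - 6)) ==> (forall b_1. (t >= 3*b_1 - 9 ==> e >= -6))) && (3*e > t - 6 ==> (8*t <= 40 ==> e >= -6))
Before v := t - 8: ((!(3*e > t - 6)) ==> (forall b_1. (t >= 3*b_1 - 9 ==> e >= -6))) && (3*e > t - 6 ==> (8*t <= 40 ==> e >= -6))
Answer: WP = ((!(3*e > t - 6)) ==> (forall b_1. (t >= 3*b_1 - 9 ==> e >= -6))) && (3*e > t - 6 ==> (8*t <= 40 ==> e >= -6))


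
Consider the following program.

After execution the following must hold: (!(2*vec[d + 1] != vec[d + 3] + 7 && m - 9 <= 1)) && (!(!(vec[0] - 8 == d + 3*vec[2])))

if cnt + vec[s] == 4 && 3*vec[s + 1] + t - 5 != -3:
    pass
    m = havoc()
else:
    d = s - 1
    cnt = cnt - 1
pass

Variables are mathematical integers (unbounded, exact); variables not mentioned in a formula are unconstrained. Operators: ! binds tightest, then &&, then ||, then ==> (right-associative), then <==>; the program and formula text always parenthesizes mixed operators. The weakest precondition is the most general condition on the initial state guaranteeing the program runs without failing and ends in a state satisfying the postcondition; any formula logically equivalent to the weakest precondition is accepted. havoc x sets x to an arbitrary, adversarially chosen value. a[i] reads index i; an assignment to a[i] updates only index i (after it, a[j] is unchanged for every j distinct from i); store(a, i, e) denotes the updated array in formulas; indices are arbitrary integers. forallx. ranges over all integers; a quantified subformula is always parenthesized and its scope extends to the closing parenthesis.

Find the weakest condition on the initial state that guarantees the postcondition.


Working backward. After the program, the postcondition (!(2*vec[d + 1] != vec[d + 3] + 7 && m - 9 <= 1)) && (!(!(vec[0] - 8 == d + 3*vec[2]))) must hold; in canonical form it is (!(2*vec[d + 1] != vec[d + 3] + 7 && m <= 10)) && vec[0] == 3*vec[2] + d + 8.
Before skip: (!(2*vec[d + 1] != vec[d + 3] + 7 && m <= 10)) && vec[0] == 3*vec[2] + d + 8
Then branch requires forall m_1. ((!(2*vec[d + 1] != vec[d + 3] + 7 && m_1 <= 10)) && vec[0] == 3*vec[2] + d + 8); else branch requires (!(2*vec[s] != vec[s + 2] + 7 && m <= 10)) && vec[0] == 3*vec[2] + s + 7.
Before the if: ((vec[s] + cnt == 4 && 3*vec[s + 1] + t != 2) ==> (forall m_1. ((!(2*vec[d + 1] != vec[d + 3] + 7 && m_1 <= 10)) && vec[0] == 3*vec[2] + d + 8))) && ((!(vec[s] + cnt == 4 && 3*vec[s + 1] + t != 2)) ==> ((!(2*vec[s] != vec[s + 2] + 7 && m <= 10)) && vec[0] == 3*vec[2] + s + 7))
Answer: WP = ((vec[s] + cnt == 4 && 3*vec[s + 1] + t != 2) ==> (forall m_1. ((!(2*vec[d + 1] != vec[d + 3] + 7 && m_1 <= 10)) && vec[0] == 3*vec[2] + d + 8))) && ((!(vec[s] + cnt == 4 && 3*vec[s + 1] + t != 2)) ==> ((!(2*vec[s] != vec[s + 2] + 7 && m <= 10)) && vec[0] == 3*vec[2] + s + 7))


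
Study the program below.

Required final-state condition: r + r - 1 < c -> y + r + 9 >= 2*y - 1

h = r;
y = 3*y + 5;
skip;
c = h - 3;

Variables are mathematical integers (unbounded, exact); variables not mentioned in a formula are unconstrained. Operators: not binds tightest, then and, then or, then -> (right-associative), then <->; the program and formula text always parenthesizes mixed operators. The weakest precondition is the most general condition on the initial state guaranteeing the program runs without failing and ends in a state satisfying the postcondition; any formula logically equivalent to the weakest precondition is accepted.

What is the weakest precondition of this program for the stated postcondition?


Working backward. After the program, the postcondition r + r - 1 < c -> y + r + 9 >= 2*y - 1 must hold; in canonical form it is 2*r < c + 1 -> r >= y - 10.
Before c := h - 3: 2*r < h - 2 -> r >= y - 10
Before skip: 2*r < h - 2 -> r >= y - 10
Before y := 3*y + 5: 2*r < h - 2 -> r >= 3*y - 5
Before h := r: r < -2 -> r >= 3*y - 5
Answer: WP = r < -2 -> r >= 3*y - 5


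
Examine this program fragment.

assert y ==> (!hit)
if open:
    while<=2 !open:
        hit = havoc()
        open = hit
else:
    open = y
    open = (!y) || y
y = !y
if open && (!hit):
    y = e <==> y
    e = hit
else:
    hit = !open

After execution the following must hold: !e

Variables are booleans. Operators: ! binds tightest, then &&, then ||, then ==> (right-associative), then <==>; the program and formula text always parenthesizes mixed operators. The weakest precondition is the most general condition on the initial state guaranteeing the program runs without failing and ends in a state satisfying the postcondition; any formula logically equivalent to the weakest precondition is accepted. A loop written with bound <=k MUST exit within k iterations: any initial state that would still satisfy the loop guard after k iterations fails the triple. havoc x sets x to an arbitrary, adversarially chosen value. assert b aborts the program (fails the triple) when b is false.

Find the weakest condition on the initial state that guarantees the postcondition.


Working backward. After the program, !e must hold.
Then branch requires !hit; else branch requires !e.
Before the if: ((open && (!hit)) ==> (!hit)) && ((!(open && (!hit))) ==> (!e))
Before y := !y: ((open && (!hit)) ==> (!hit)) && ((!(open && (!hit))) ==> (!e))
Then branch requires open && (open ==> (((open && (!hit)) ==> (!hit)) && ((!(open && (!hit))) ==> (!e)))); else branch requires hit ==> (!e).
Before the if: (open ==> (open && (open ==> (((open && (!hit)) ==> (!hit)) && ((!(open && (!hit))) ==> (!e)))))) && ((!open) ==> (hit ==> (!e)))
Before assert y ==> (!hit): (y ==> (!hit)) && (open ==> (open && (open ==> (((open && (!hit)) ==> (!hit)) && ((!(open && (!hit))) ==> (!e)))))) && ((!open) ==> (hit ==> (!e)))
Answer: WP = (y ==> (!hit)) && (open ==> (open && (open ==> (((open && (!hit)) ==> (!hit)) && ((!(open && (!hit))) ==> (!e)))))) && ((!open) ==> (hit ==> (!e)))


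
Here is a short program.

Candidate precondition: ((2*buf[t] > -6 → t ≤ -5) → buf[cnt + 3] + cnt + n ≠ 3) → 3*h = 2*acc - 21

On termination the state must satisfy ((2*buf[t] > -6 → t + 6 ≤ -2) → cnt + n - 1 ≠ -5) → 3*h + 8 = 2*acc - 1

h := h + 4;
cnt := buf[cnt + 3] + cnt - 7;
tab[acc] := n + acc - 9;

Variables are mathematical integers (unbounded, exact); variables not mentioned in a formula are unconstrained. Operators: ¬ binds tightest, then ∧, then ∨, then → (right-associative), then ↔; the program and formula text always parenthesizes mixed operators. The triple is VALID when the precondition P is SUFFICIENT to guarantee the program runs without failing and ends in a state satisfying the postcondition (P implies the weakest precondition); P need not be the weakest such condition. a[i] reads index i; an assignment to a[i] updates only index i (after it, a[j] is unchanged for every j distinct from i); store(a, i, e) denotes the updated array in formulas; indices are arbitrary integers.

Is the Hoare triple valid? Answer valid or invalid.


Working backward. After the program, the postcondition ((2*buf[t] > -6 → t + 6 ≤ -2) → cnt + n - 1 ≠ -5) → 3*h + 8 = 2*acc - 1 must hold; in canonical form it is ((2*buf[t] > -6 → t ≤ -8) → cnt + n ≠ -4) → 3*h = 2*acc - 9.
Before tab[acc] := n + acc - 9: ((2*buf[t] > -6 → t ≤ -8) → cnt + n ≠ -4) → 3*h = 2*acc - 9
Before cnt := buf[cnt + 3] + cnt - 7: ((2*buf[t] > -6 → t ≤ -8) → buf[cnt + 3] + cnt + n ≠ 3) → 3*h = 2*acc - 9
Before h := h + 4: ((2*buf[t] > -6 → t ≤ -8) → buf[cnt + 3] + cnt + n ≠ 3) → 3*h = 2*acc - 21
The weakest precondition is ((2*buf[t] > -6 → t ≤ -8) → buf[cnt + 3] + cnt + n ≠ 3) → 3*h = 2*acc - 21.
Check whether ((2*buf[t] > -6 → t ≤ -5) → buf[cnt + 3] + cnt + n ≠ 3) → 3*h = 2*acc - 21 implies it.
Countermodel: at the initial state acc = 0, buf = {[-5] = -2, [3] = -2, elsewhere -2}, cnt = 0, h = 0, n = 5, t = -5, the precondition holds but the weakest precondition fails.
Answer: invalid


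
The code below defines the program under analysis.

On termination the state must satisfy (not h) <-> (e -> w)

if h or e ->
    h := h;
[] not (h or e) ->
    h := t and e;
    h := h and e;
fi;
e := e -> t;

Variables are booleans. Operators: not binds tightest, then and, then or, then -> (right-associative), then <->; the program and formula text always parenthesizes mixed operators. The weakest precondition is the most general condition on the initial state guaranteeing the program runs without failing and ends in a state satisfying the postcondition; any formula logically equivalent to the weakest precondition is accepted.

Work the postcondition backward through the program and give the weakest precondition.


Working backward. After the program, (not h) <-> (e -> w) must hold.
Before e := e -> t: (not h) <-> ((e -> t) -> w)
Then branch requires (not h) <-> ((e -> t) -> w); else branch requires (not (t and e)) <-> ((e -> t) -> w).
Before the if: ((h or e) -> ((not h) <-> ((e -> t) -> w))) and ((not (h or e)) -> ((not (t and e)) <-> ((e -> t) -> w)))
Answer: WP = ((h or e) -> ((not h) <-> ((e -> t) -> w))) and ((not (h or e)) -> ((not (t and e)) <-> ((e -> t) -> w)))


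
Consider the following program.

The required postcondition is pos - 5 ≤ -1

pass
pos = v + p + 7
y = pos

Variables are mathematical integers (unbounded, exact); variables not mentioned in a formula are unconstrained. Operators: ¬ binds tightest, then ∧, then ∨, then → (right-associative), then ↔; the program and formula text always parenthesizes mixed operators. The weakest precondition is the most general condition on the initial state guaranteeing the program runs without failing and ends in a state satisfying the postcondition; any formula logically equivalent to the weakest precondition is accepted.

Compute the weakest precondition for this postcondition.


Working backward. After the program, the postcondition pos - 5 ≤ -1 must hold; in canonical form it is pos ≤ 4.
Before y := pos: pos ≤ 4
Before pos := v + p + 7: p + v ≤ -3
Before skip: p + v ≤ -3
Answer: WP = p + v ≤ -3


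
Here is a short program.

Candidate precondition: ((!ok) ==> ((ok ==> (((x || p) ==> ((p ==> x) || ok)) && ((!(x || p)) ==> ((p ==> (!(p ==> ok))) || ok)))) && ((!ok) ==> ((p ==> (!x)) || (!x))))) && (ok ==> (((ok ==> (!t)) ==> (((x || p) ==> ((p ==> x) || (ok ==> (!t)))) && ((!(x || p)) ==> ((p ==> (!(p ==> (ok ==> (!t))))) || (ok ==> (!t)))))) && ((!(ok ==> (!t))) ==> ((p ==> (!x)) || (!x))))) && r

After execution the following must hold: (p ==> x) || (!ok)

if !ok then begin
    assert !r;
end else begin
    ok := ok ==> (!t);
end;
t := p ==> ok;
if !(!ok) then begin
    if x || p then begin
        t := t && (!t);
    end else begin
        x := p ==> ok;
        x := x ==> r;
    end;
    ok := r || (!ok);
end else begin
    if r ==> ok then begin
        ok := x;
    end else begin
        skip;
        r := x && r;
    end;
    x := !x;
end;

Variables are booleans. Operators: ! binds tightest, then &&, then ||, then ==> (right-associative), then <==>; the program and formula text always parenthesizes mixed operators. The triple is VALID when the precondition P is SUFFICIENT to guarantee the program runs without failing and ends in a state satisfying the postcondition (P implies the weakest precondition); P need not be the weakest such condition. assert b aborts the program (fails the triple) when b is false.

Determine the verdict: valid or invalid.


Working backward. After the program, (p ==> x) || (!ok) must hold.
Then branch requires ((x || p) ==> ((p ==> x) || (!(r || (!ok))))) && ((!(x || p)) ==> ((p ==> ((p ==> ok) ==> r)) || (!(r || (!ok))))); else branch requires ((r ==> ok) ==> ((p ==> (!x)) || (!x))) && ((!(r ==> ok)) ==> ((p ==> (!x)) || (!ok))).
Before the if: (ok ==> (((x || p) ==> ((p ==> x) || (!(r || (!ok))))) && ((!(x || p)) ==> ((p ==> ((p ==> ok) ==> r)) || (!(r || (!ok))))))) && ((!ok) ==> (((r ==> ok) ==> ((p ==> (!x)) || (!x))) && ((!(r ==> ok)) ==> ((p ==> (!x)) || (!ok)))))
Before t := p ==> ok: (ok ==> (((x || p) ==> ((p ==> x) || (!(r || (!ok))))) && ((!(x || p)) ==> ((p ==> ((p ==> ok) ==> r)) || (!(r || (!ok))))))) && ((!ok) ==> (((r ==> ok) ==> ((p ==> (!x)) || (!x))) && ((!(r ==> ok)) ==> ((p ==> (!x)) || (!ok)))))
Then branch requires (!r) && (ok ==> (((x || p) ==> ((p ==> x) || (!(r || (!ok))))) && ((!(x || p)) ==> ((p ==> ((p ==> ok) ==> r)) || (!(r || (!ok))))))) && ((!ok) ==> (((r ==> ok) ==> ((p ==> (!x)) || (!x))) && ((!(r ==> ok)) ==> ((p ==> (!x)) || (!ok))))); else branch requires ((ok ==> (!t)) ==> (((x || p) ==> ((p ==> x) || (!(r || (!(ok ==> (!t))))))) && ((!(x || p)) ==> ((p ==> ((p ==> (ok ==> (!t))) ==> r)) || (!(r || (!(ok ==> (!t))))))))) && ((!(ok ==> (!t))) ==> (((r ==> (ok ==> (!t))) ==> ((p ==> (!x)) || (!x))) && ((!(r ==> (ok ==> (!t)))) ==> ((p ==> (!x)) || (!(ok ==> (!t))))))).
Before the if: ((!ok) ==> ((!r) && (ok ==> (((x || p) ==> ((p ==> x) || (!(r || (!ok))))) && ((!(x || p)) ==> ((p ==> ((p ==> ok) ==> r)) || (!(r || (!ok))))))) && ((!ok) ==> (((r ==> ok) ==> ((p ==> (!x)) || (!x))) && ((!(r ==> ok)) ==> ((p ==> (!x)) || (!ok))))))) && (ok ==> (((ok ==> (!t)) ==> (((x || p) ==> ((p ==> x) || (!(r || (!(ok ==> (!t))))))) && ((!(x || p)) ==> ((p ==> ((p ==> (ok ==> (!t))) ==> r)) || (!(r || (!(ok ==> (!t))))))))) && ((!(ok ==> (!t))) ==> (((r ==> (ok ==> (!t))) ==> ((p ==> (!x)) || (!x))) && ((!(r ==> (ok ==> (!t)))) ==> ((p ==> (!x)) || (!(ok ==> (!t)))))))))
The weakest precondition is ((!ok) ==> ((!r) && (ok ==> (((x || p) ==> ((p ==> x) || (!(r || (!ok))))) && ((!(x || p)) ==> ((p ==> ((p ==> ok) ==> r)) || (!(r || (!ok))))))) && ((!ok) ==> (((r ==> ok) ==> ((p ==> (!x)) || (!x))) && ((!(r ==> ok)) ==> ((p ==> (!x)) || (!ok))))))) && (ok ==> (((ok ==> (!t)) ==> (((x || p) ==> ((p ==> x) || (!(r || (!(ok ==> (!t))))))) && ((!(x || p)) ==> ((p ==> ((p ==> (ok ==> (!t))) ==> r)) || (!(r || (!(ok ==> (!t))))))))) && ((!(ok ==> (!t))) ==> (((r ==> (ok ==> (!t))) ==> ((p ==> (!x)) || (!x))) && ((!(r ==> (ok ==> (!t)))) ==> ((p ==> (!x)) || (!(ok ==> (!t))))))))).
Check whether ((!ok) ==> ((ok ==> (((x || p) ==> ((p ==> x) || ok)) && ((!(x || p)) ==> ((p ==> (!(p ==> ok))) || ok)))) && ((!ok) ==> ((p ==> (!x)) || (!x))))) && (ok ==> (((ok ==> (!t)) ==> (((x || p) ==> ((p ==> x) || (ok ==> (!t)))) && ((!(x || p)) ==> ((p ==> (!(p ==> (ok ==> (!t))))) || (ok ==> (!t)))))) && ((!(ok ==> (!t))) ==> ((p ==> (!x)) || (!x))))) && r implies it.
Countermodel: at the initial state ok = false, p = false, r = true, t = false, x = false, the precondition holds but the weakest precondition fails.
Answer: invalid


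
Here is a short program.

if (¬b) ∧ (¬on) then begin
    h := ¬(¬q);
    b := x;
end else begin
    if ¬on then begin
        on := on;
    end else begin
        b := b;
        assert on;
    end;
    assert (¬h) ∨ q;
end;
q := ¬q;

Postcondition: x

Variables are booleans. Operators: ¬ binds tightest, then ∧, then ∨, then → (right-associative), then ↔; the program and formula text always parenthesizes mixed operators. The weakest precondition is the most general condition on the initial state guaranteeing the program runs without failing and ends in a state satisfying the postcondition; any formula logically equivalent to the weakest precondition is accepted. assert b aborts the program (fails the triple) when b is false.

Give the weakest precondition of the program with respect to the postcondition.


Working backward. After the program, x must hold.
Before q := ¬q: x
Then branch requires x; else branch requires ((¬on) → (((¬h) ∨ q) ∧ x)) ∧ (on → (on ∧ ((¬h) ∨ q) ∧ x)).
Before the if: (((¬b) ∧ (¬on)) → x) ∧ ((¬((¬b) ∧ (¬on))) → (((¬on) → (((¬h) ∨ q) ∧ x)) ∧ (on → (on ∧ ((¬h) ∨ q) ∧ x))))
Answer: WP = (((¬b) ∧ (¬on)) → x) ∧ ((¬((¬b) ∧ (¬on))) → (((¬on) → (((¬h) ∨ q) ∧ x)) ∧ (on → (on ∧ ((¬h) ∨ q) ∧ x))))


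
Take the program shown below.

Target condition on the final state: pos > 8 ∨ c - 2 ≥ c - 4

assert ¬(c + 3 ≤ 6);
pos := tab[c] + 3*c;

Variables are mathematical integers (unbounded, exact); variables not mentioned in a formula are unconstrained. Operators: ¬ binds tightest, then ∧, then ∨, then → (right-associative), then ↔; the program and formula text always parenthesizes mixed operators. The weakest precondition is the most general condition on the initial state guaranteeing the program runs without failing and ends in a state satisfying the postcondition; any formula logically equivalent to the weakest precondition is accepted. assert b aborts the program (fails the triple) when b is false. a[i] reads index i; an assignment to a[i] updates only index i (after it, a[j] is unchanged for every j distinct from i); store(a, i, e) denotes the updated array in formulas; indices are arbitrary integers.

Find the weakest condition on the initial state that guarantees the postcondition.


Working backward. After the program, the postcondition pos > 8 ∨ c - 2 ≥ c - 4 must hold; in canonical form it is true.
Before pos := tab[c] + 3*c: true
Before assert ¬(c + 3 ≤ 6): ¬(c ≤ 3)
Answer: WP = ¬(c ≤ 3)


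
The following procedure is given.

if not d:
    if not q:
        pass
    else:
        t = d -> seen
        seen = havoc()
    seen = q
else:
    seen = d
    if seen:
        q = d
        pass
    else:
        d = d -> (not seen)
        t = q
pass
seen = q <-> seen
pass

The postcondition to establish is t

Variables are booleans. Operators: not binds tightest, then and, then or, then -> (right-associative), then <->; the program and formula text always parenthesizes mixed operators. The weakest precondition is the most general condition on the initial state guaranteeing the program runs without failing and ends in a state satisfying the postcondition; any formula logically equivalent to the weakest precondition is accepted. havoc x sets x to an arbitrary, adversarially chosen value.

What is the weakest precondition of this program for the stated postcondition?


Working backward. After the program, t must hold.
Before skip: t
Before seen := q <-> seen: t
Before skip: t
Then branch requires ((not q) -> t) and (q -> (d -> seen)); else branch requires (d -> t) and ((not d) -> q).
Before the if: ((not d) -> (((not q) -> t) and (q -> (d -> seen)))) and (d -> ((d -> t) and ((not d) -> q)))
Answer: WP = ((not d) -> (((not q) -> t) and (q -> (d -> seen)))) and (d -> ((d -> t) and ((not d) -> q)))


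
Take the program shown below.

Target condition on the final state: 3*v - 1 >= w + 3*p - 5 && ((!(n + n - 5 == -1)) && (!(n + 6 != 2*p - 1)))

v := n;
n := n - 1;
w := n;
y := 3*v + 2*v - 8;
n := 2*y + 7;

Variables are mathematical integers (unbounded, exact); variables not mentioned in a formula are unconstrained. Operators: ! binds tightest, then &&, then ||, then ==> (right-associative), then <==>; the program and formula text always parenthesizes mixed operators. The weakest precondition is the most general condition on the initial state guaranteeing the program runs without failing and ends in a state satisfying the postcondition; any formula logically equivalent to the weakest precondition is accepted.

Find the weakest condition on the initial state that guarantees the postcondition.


Working backward. After the program, the postcondition 3*v - 1 >= w + 3*p - 5 && ((!(n + n - 5 == -1)) && (!(n + 6 != 2*p - 1))) must hold; in canonical form it is 3*v >= 3*p + w - 4 && (!(2*n == 4)) && (!(n != 2*p - 7)).
Before n := 2*y + 7: 3*v >= 3*p + w - 4 && (!(4*y == -10)) && (!(2*y != 2*p - 14))
Before y := 3*v + 2*v - 8: 3*v >= 3*p + w - 4 && (!(20*v == 22)) && (!(10*v != 2*p + 2))
Before w := n: 3*v >= n + 3*p - 4 && (!(20*v == 22)) && (!(10*v != 2*p + 2))
Before n := n - 1: 3*v >= n + 3*p - 5 && (!(20*v == 22)) && (!(10*v != 2*p + 2))
Before v := n: 2*n >= 3*p - 5 && (!(20*n == 22)) && (!(10*n != 2*p + 2))
Answer: WP = 2*n >= 3*p - 5 && (!(20*n == 22)) && (!(10*n != 2*p + 2))


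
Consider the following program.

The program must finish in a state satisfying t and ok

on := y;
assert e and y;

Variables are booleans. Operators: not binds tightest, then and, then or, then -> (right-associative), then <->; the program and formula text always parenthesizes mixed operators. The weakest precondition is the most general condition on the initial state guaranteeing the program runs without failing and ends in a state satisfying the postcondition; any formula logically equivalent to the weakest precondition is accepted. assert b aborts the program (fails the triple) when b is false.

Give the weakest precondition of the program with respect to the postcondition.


Working backward. After the program, t and ok must hold.
Before assert e and y: e and y and t and ok
Before on := y: e and y and t and ok
Answer: WP = e and y and t and ok


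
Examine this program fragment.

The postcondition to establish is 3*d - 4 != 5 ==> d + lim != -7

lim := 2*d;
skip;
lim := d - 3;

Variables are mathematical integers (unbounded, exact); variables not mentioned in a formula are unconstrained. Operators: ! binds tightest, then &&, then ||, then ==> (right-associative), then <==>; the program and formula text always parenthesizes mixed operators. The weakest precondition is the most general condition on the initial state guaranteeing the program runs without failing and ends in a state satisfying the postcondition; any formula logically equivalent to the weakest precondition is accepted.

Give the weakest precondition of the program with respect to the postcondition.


Working backward. After the program, the postcondition 3*d - 4 != 5 ==> d + lim != -7 must hold; in canonical form it is 3*d != 9 ==> d + lim != -7.
Before lim := d - 3: 3*d != 9 ==> 2*d != -4
Before skip: 3*d != 9 ==> 2*d != -4
Before lim := 2*d: 3*d != 9 ==> 2*d != -4
Answer: WP = 3*d != 9 ==> 2*d != -4


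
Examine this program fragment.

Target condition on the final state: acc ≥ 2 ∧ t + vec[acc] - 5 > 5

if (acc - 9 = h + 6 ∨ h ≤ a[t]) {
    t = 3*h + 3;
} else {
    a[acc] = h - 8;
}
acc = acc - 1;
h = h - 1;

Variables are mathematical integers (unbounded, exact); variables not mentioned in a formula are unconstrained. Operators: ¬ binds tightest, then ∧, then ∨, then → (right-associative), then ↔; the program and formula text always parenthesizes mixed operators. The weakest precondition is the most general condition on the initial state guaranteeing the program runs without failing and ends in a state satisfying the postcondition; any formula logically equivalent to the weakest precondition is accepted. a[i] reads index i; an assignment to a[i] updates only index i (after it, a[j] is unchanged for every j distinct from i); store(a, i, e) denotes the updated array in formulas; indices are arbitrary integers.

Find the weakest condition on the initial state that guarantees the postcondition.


Working backward. After the program, the postcondition acc ≥ 2 ∧ t + vec[acc] - 5 > 5 must hold; in canonical form it is acc ≥ 2 ∧ vec[acc] + t > 10.
Before h := h - 1: acc ≥ 2 ∧ vec[acc] + t > 10
Before acc := acc - 1: acc ≥ 3 ∧ vec[acc - 1] + t > 10
Then branch requires acc ≥ 3 ∧ vec[acc - 1] + 3*h > 7; else branch requires acc ≥ 3 ∧ vec[acc - 1] + t > 10.
Before the if: ((acc = h + 15 ∨ h ≤ a[t]) → (acc ≥ 3 ∧ vec[acc - 1] + 3*h > 7)) ∧ ((¬(acc = h + 15 ∨ h ≤ a[t])) → (acc ≥ 3 ∧ vec[acc - 1] + t > 10))
Answer: WP = ((acc = h + 15 ∨ h ≤ a[t]) → (acc ≥ 3 ∧ vec[acc - 1] + 3*h > 7)) ∧ ((¬(acc = h + 15 ∨ h ≤ a[t])) → (acc ≥ 3 ∧ vec[acc - 1] + t > 10))


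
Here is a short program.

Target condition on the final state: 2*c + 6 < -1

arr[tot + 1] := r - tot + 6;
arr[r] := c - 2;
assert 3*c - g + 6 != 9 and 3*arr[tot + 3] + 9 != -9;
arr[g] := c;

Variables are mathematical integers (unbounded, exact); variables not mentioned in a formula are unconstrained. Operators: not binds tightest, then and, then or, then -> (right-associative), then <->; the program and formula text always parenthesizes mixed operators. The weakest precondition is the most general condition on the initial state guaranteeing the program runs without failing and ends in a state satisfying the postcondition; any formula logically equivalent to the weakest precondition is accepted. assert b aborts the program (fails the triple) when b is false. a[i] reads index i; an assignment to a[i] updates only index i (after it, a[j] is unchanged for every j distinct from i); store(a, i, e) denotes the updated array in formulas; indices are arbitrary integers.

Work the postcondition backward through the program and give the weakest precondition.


Working backward. After the program, the postcondition 2*c + 6 < -1 must hold; in canonical form it is 2*c < -7.
Before arr[g] := c: 2*c < -7
Before assert 3*c - g + 6 != 9 and 3*arr[tot + 3] + 9 != -9: 3*c != g + 3 and 3*arr[tot + 3] != -18 and 2*c < -7
Before arr[r] := c - 2: 3*c != g + 3 and 3*store(arr, r, c - 2)[tot + 3] != -18 and 2*c < -7
Before arr[tot + 1] := r - tot + 6: 3*c != g + 3 and 3*store(store(arr, tot + 1, r - tot + 6), r, c - 2)[tot + 3] != -18 and 2*c < -7
Answer: WP = 3*c != g + 3 and 3*store(store(arr, tot + 1, r - tot + 6), r, c - 2)[tot + 3] != -18 and 2*c < -7


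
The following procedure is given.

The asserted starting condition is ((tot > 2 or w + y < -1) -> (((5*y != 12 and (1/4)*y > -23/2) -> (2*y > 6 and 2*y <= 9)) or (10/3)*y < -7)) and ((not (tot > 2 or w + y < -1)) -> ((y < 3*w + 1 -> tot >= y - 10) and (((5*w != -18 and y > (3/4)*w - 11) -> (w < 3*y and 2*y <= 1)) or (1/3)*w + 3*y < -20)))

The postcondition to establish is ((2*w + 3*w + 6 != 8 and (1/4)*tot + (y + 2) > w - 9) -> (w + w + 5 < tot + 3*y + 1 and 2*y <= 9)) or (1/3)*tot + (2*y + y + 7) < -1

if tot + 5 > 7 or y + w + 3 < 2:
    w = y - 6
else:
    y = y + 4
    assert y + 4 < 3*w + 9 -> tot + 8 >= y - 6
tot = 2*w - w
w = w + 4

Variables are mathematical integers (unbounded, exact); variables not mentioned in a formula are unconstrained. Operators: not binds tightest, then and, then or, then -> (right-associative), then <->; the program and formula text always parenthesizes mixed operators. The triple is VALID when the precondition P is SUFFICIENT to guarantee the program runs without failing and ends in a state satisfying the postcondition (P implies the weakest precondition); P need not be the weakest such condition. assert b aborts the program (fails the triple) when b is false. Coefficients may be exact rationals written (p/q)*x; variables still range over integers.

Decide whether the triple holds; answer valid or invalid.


Working backward. After the program, the postcondition ((2*w + 3*w + 6 != 8 and (1/4)*tot + (y + 2) > w - 9) -> (w + w + 5 < tot + 3*y + 1 and 2*y <= 9)) or (1/3)*tot + (2*y + y + 7) < -1 must hold; in canonical form it is ((5*w != 2 and (1/4)*tot + y > w - 11) -> (2*w < tot + 3*y - 4 and 2*y <= 9)) or (1/3)*tot + 3*y < -8.
Before w := w + 4: ((5*w != -18 and (1/4)*tot + y > w - 7) -> (2*w < tot + 3*y - 12 and 2*y <= 9)) or (1/3)*tot + 3*y < -8
Before tot := 2*w - w: ((5*w != -18 and y > (3/4)*w - 7) -> (w < 3*y - 12 and 2*y <= 9)) or (1/3)*w + 3*y < -8
Then branch requires ((5*y != 12 and (1/4)*y > -23/2) -> (2*y > 6 and 2*y <= 9)) or (10/3)*y < -6; else branch requires (y < 3*w + 1 -> tot >= y - 10) and (((5*w != -18 and y > (3/4)*w - 11) -> (w < 3*y and 2*y <= 1)) or (1/3)*w + 3*y < -20).
Before the if: ((tot > 2 or w + y < -1) -> (((5*y != 12 and (1/4)*y > -23/2) -> (2*y > 6 and 2*y <= 9)) or (10/3)*y < -6)) and ((not (tot > 2 or w + y < -1)) -> ((y < 3*w + 1 -> tot >= y - 10) and (((5*w != -18 and y > (3/4)*w - 11) -> (w < 3*y and 2*y <= 1)) or (1/3)*w + 3*y < -20)))
The weakest precondition is ((tot > 2 or w + y < -1) -> (((5*y != 12 and (1/4)*y > -23/2) -> (2*y > 6 and 2*y <= 9)) or (10/3)*y < -6)) and ((not (tot > 2 or w + y < -1)) -> ((y < 3*w + 1 -> tot >= y - 10) and (((5*w != -18 and y > (3/4)*w - 11) -> (w < 3*y and 2*y <= 1)) or (1/3)*w + 3*y < -20))).
Check whether ((tot > 2 or w + y < -1) -> (((5*y != 12 and (1/4)*y > -23/2) -> (2*y > 6 and 2*y <= 9)) or (10/3)*y < -7)) and ((not (tot > 2 or w + y < -1)) -> ((y < 3*w + 1 -> tot >= y - 10) and (((5*w != -18 and y > (3/4)*w - 11) -> (w < 3*y and 2*y <= 1)) or (1/3)*w + 3*y < -20))) implies it.
Every state satisfying the precondition satisfies the weakest precondition: the implication holds.
Answer: valid


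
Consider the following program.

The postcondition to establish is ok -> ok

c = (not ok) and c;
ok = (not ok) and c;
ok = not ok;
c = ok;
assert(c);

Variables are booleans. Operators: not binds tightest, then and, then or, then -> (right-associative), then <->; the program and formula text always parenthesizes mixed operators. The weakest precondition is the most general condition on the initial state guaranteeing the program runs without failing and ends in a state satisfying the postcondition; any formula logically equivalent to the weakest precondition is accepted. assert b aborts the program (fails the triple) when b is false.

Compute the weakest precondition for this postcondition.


Working backward. After the program, the postcondition ok -> ok must hold; in canonical form it is true.
Before assert c: c
Before c := ok: ok
Before ok := not ok: not ok
Before ok := (not ok) and c: not ((not ok) and c)
Before c := (not ok) and c: not ((not ok) and c)
Answer: WP = not ((not ok) and c)


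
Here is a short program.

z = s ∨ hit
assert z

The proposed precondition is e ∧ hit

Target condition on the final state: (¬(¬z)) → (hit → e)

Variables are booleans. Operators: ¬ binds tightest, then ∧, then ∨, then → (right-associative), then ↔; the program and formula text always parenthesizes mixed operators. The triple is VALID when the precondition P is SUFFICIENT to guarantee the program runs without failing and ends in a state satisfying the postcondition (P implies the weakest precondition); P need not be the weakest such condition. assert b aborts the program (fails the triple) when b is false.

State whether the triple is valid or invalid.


Working backward. After the program, the postcondition (¬(¬z)) → (hit → e) must hold; in canonical form it is z → (hit → e).
Before assert z: z ∧ (z → (hit → e))
Before z := s ∨ hit: (s ∨ hit) ∧ ((s ∨ hit) → (hit → e))
The weakest precondition is (s ∨ hit) ∧ ((s ∨ hit) → (hit → e)).
Check whether e ∧ hit implies it.
Every state satisfying the precondition satisfies the weakest precondition: the implication holds.
Answer: valid


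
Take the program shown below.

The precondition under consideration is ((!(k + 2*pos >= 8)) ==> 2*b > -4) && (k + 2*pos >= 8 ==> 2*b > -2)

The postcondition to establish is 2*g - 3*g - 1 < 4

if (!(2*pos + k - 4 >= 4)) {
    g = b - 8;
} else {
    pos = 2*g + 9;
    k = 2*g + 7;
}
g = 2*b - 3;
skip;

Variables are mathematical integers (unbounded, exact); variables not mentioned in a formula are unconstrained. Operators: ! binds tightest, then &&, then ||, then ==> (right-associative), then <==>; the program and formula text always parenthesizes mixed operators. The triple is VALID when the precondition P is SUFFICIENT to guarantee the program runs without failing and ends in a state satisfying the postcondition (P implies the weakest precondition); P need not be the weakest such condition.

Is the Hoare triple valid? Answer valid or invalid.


Working backward. After the program, the postcondition 2*g - 3*g - 1 < 4 must hold; in canonical form it is g > -5.
Before skip: g > -5
Before g := 2*b - 3: 2*b > -2
Then branch requires 2*b > -2; else branch requires 2*b > -2.
Before the if: ((!(k + 2*pos >= 8)) ==> 2*b > -2) && (k + 2*pos >= 8 ==> 2*b > -2)
The weakest precondition is ((!(k + 2*pos >= 8)) ==> 2*b > -2) && (k + 2*pos >= 8 ==> 2*b > -2).
Check whether ((!(k + 2*pos >= 8)) ==> 2*b > -4) && (k + 2*pos >= 8 ==> 2*b > -2) implies it.
Countermodel: at the initial state b = -1, k = 7, pos = 0, the precondition holds but the weakest precondition fails.
Answer: invalid


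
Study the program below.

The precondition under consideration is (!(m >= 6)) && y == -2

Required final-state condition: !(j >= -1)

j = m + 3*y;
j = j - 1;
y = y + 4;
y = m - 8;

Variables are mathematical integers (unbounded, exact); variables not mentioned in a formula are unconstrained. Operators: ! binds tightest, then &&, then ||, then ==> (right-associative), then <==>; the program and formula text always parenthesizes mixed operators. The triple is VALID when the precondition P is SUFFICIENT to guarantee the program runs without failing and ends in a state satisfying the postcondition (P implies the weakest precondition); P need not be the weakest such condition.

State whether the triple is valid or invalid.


Working backward. After the program, !(j >= -1) must hold.
Before y := m - 8: !(j >= -1)
Before y := y + 4: !(j >= -1)
Before j := j - 1: !(j >= 0)
Before j := m + 3*y: !(m + 3*y >= 0)
The weakest precondition is !(m + 3*y >= 0).
Check whether (!(m >= 6)) && y == -2 implies it.
Every state satisfying the precondition satisfies the weakest precondition: the implication holds.
Answer: valid


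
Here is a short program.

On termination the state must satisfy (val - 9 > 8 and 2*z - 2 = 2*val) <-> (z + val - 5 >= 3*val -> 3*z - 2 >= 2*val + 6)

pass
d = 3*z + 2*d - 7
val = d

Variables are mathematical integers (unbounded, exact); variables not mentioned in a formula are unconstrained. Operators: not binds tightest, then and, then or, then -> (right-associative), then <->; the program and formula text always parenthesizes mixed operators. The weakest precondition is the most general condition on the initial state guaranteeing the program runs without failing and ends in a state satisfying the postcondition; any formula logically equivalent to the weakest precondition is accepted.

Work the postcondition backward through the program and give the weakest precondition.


Working backward. After the program, the postcondition (val - 9 > 8 and 2*z - 2 = 2*val) <-> (z + val - 5 >= 3*val -> 3*z - 2 >= 2*val + 6) must hold; in canonical form it is (val > 17 and 2*z = 2*val + 2) <-> (z >= 2*val + 5 -> 3*z >= 2*val + 8).
Before val := d: (d > 17 and 2*z = 2*d + 2) <-> (z >= 2*d + 5 -> 3*z >= 2*d + 8)
Before d := 3*z + 2*d - 7: (2*d + 3*z > 24 and 4*d + 4*z = 12) <-> (4*d + 5*z <= 9 -> 4*d + 3*z <= 6)
Before skip: (2*d + 3*z > 24 and 4*d + 4*z = 12) <-> (4*d + 5*z <= 9 -> 4*d + 3*z <= 6)
Answer: WP = (2*d + 3*z > 24 and 4*d + 4*z = 12) <-> (4*d + 5*z <= 9 -> 4*d + 3*z <= 6)


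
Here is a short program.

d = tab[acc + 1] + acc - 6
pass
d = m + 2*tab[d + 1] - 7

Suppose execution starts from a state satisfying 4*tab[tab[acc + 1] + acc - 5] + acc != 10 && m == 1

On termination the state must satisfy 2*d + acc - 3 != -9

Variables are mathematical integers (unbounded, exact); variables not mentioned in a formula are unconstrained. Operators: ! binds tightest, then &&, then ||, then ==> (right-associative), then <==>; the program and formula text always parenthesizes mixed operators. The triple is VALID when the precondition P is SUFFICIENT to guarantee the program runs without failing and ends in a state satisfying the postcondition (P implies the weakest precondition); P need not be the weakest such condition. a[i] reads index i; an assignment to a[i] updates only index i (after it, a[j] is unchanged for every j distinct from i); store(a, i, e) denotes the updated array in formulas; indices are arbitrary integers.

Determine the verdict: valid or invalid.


Working backward. After the program, the postcondition 2*d + acc - 3 != -9 must hold; in canonical form it is acc + 2*d != -6.
Before d := m + 2*tab[d + 1] - 7: 4*tab[d + 1] + acc + 2*m != 8
Before skip: 4*tab[d + 1] + acc + 2*m != 8
Before d := tab[acc + 1] + acc - 6: 4*tab[tab[acc + 1] + acc - 5] + acc + 2*m != 8
The weakest precondition is 4*tab[tab[acc + 1] + acc - 5] + acc + 2*m != 8.
Check whether 4*tab[tab[acc + 1] + acc - 5] + acc != 10 && m == 1 implies it.
Countermodel: at the initial state acc = -2, m = 1, tab = {[-7] = 2, [-1] = 0, elsewhere 2}, the precondition holds but the weakest precondition fails.
Answer: invalid


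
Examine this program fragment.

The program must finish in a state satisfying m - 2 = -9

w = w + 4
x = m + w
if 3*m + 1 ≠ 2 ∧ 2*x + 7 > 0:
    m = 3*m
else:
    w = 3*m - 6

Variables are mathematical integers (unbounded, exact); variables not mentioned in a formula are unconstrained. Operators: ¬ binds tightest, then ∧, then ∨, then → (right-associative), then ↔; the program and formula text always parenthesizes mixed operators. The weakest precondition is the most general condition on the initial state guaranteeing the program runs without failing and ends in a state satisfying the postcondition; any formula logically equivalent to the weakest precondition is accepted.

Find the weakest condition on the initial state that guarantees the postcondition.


Working backward. After the program, the postcondition m - 2 = -9 must hold; in canonical form it is m = -7.
Then branch requires 3*m = -7; else branch requires m = -7.
Before the if: ((3*m ≠ 1 ∧ 2*x > -7) → 3*m = -7) ∧ ((¬(3*m ≠ 1 ∧ 2*x > -7)) → m = -7)
Before x := m + w: ((3*m ≠ 1 ∧ 2*m + 2*w > -7) → 3*m = -7) ∧ ((¬(3*m ≠ 1 ∧ 2*m + 2*w > -7)) → m = -7)
Before w := w + 4: ((3*m ≠ 1 ∧ 2*m + 2*w > -15) → 3*m = -7) ∧ ((¬(3*m ≠ 1 ∧ 2*m + 2*w > -15)) → m = -7)
Answer: WP = ((3*m ≠ 1 ∧ 2*m + 2*w > -15) → 3*m = -7) ∧ ((¬(3*m ≠ 1 ∧ 2*m + 2*w > -15)) → m = -7)


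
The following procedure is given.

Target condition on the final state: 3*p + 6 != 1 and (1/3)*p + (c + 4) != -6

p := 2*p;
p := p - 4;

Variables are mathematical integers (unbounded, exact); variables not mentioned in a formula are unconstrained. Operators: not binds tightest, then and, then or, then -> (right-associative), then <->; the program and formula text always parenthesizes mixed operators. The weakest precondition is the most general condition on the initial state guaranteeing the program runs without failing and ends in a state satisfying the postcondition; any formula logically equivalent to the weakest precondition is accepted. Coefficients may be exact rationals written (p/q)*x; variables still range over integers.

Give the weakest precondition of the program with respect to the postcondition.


Working backward. After the program, the postcondition 3*p + 6 != 1 and (1/3)*p + (c + 4) != -6 must hold; in canonical form it is 3*p != -5 and c + (1/3)*p != -10.
Before p := p - 4: 3*p != 7 and c + (1/3)*p != -26/3
Before p := 2*p: 6*p != 7 and c + (2/3)*p != -26/3
Answer: WP = 6*p != 7 and c + (2/3)*p != -26/3
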